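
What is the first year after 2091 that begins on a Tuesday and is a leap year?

2092

Jan 1 advances by 2 weekdays after a leap year and by 1 after a common year.
2091: Jan 1 is Monday.
2092: Tuesday (leap)
2092 begins on a Tuesday and is a leap year.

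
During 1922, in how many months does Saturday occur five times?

A month of length L has five Saturdays iff its first Saturday is on day ≤ L−28 (so day 1–3 in a 31-day month, 1–2 in a 30-day month, day 1 in a leap February).
Checking each month of 1922: Jan starts Sun (31d); Feb starts Wed (28d); Mar starts Wed (31d); Apr starts Sat (30d) ✓; May starts Mon (31d); Jun starts Thu (30d); Jul starts Sat (31d) ✓; Aug starts Tue (31d); Sep starts Fri (30d) ✓; Oct starts Sun (31d); Nov starts Wed (30d); Dec starts Fri (31d) ✓.
Five-Saturday months: April, July, September, December → 4.

4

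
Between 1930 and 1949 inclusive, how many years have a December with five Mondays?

8

December has 31 days; it has five Mondays when Monday falls among the first (month-length − 28) days — i.e. when December 1 is one of Monday/Sunday/Saturday.
December 1 by year: 1930:Mon✓ 1931:Tue 1932:Thu 1933:Fri 1934:Sat✓ 1935:Sun✓ 1936:Tue 1937:Wed 1938:Thu 1939:Fri 1940:Sun✓ 1941:Mon✓ 1942:Tue 1943:Wed 1944:Fri 1945:Sat✓ 1946:Sun✓ 1947:Mon✓ 1948:Wed 1949:Thu
Years with five Mondays: 1930, 1934, 1935, 1940, 1941, 1945, 1946, 1947 → 8.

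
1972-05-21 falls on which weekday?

January 1, 1972 is a Saturday.
May 21 is day 142 of the year, i.e. 141 days after Jan 1.
141 mod 7 = 1, so advance 1 weekday from Saturday: Sunday.

Sunday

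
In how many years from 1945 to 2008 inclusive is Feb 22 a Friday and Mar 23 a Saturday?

7

Check each year's weekday for Feb 22 and Mar 23:
  1945: Thu/Fri  1946: Fri/Sat ✓  1947: Sat/Sun  1948: Sun/Tue  1949: Tue/Wed  1950: Wed/Thu  1951: Thu/Fri  1952: Fri/Sun  1953: Sun/Mon  1954: Mon/Tue  1955: Tue/Wed  1956: Wed/Fri  1957: Fri/Sat ✓  1958: Sat/Sun  …(36 more)…  1995: Wed/Thu  1996: Thu/Sat  1997: Sat/Sun  1998: Sun/Mon  1999: Mon/Tue  2000: Tue/Thu  2001: Thu/Fri  2002: Fri/Sat ✓  2003: Sat/Sun  2004: Sun/Tue  2005: Tue/Wed  2006: Wed/Thu  2007: Thu/Fri  2008: Fri/Sun
Both conditions hold in: 1946, 1957, 1963, 1974, 1985, 1991, 2002 — 7.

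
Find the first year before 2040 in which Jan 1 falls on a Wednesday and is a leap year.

Jan 1 advances by 2 weekdays after a leap year and by 1 after a common year.
2040: Jan 1 is Sunday (leap).
2039: Saturday
2038: Friday
2037: Thursday
2036: Tuesday (leap)
2035: Monday
2034: Sunday
2033: Saturday
2032: Thursday (leap)
2031: Wednesday
2030: Tuesday
2029: Monday
2028: Saturday (leap)
2027: Friday
2026: Thursday
2025: Wednesday
2024: Monday (leap)
2023: Sunday
2022: Saturday
2021: Friday
2020: Wednesday (leap)
2020 begins on a Wednesday and is a leap year.

2020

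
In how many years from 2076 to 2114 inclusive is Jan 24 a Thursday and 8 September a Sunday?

3

Check each year's weekday for Jan 24 and 8 September:
  2076: Fri/Tue  2077: Sun/Wed  2078: Mon/Thu  2079: Tue/Fri  2080: Wed/Sun  2081: Fri/Mon  2082: Sat/Tue  2083: Sun/Wed  2084: Mon/Fri  2085: Wed/Sat  2086: Thu/Sun ✓  2087: Fri/Mon  2088: Sat/Wed  2089: Mon/Thu  …(11 more)…  2101: Mon/Thu  2102: Tue/Fri  2103: Wed/Sat  2104: Thu/Mon  2105: Sat/Tue  2106: Sun/Wed  2107: Mon/Thu  2108: Tue/Sat  2109: Thu/Sun ✓  2110: Fri/Mon  2111: Sat/Tue  2112: Sun/Thu  2113: Tue/Fri  2114: Wed/Sat
Both conditions hold in: 2086, 2097, 2109 — 3.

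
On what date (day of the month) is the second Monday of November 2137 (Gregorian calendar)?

November 1, 2137 is a Friday, so the first Monday is the 4th.
The second Monday is 4 + 7 = 11.

11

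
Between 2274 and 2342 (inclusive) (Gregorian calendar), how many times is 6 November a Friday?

Track 6 November's weekday year by year (advancing +1, or +2 across a Feb 29):
  2274: Fri ✓  2275: Sat (+1)  2276: Mon (+2)  2277: Tue (+1)  2278: Wed (+1)
  2279: Thu (+1)  2280: Sat (+2)  2281: Sun (+1)  2282: Mon (+1)  2283: Tue (+1)
  2284: Thu (+2)  2285: Fri (+1) ✓  2286: Sat (+1)  2287: Sun (+1)  … (41 more years) …
  2329: Wed (+1)  2330: Thu (+1)  2331: Fri (+1) ✓  2332: Sun (+2)  2333: Mon (+1)
  2334: Tue (+1)  2335: Wed (+1)  2336: Fri (+2) ✓  2337: Sat (+1)  2338: Sun (+1)
  2339: Mon (+1)  2340: Wed (+2)  2341: Thu (+1)  2342: Fri (+1) ✓
Friday years: 2274, 2285, 2291, 2296, 2303, 2308, 2314, 2325, 2331, 2336, 2342 — 11 in total.

11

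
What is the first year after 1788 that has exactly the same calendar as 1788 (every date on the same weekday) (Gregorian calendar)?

1828

Two years share a calendar iff Jan 1 falls on the same weekday and both are leap or both are common. 1788: Jan 1 is Tuesday, leap year.
1789: Jan 1 Thursday, common
1790: Jan 1 Friday, common
1791: Jan 1 Saturday, common
1792: Jan 1 Sunday, leap
1793: Jan 1 Tuesday, common
1794: Jan 1 Wednesday, common
1795: Jan 1 Thursday, common
1796: Jan 1 Friday, leap
1797: Jan 1 Sunday, common
1798: Jan 1 Monday, common
1799: Jan 1 Tuesday, common
1800: Jan 1 Wednesday, common
1801: Jan 1 Thursday, common
1802: Jan 1 Friday, common
1803: Jan 1 Saturday, common
1804: Jan 1 Sunday, leap
1805: Jan 1 Tuesday, common
1806: Jan 1 Wednesday, common
1807: Jan 1 Thursday, common
1808: Jan 1 Friday, leap
1809: Jan 1 Sunday, common
1810: Jan 1 Monday, common
1811: Jan 1 Tuesday, common
1812: Jan 1 Wednesday, leap
1813: Jan 1 Friday, common
1814: Jan 1 Saturday, common
1815: Jan 1 Sunday, common
1816: Jan 1 Monday, leap
1817: Jan 1 Wednesday, common
1818: Jan 1 Thursday, common
1819: Jan 1 Friday, common
1820: Jan 1 Saturday, leap
1821: Jan 1 Monday, common
1822: Jan 1 Tuesday, common
1823: Jan 1 Wednesday, common
1824: Jan 1 Thursday, leap
1825: Jan 1 Saturday, common
1826: Jan 1 Sunday, common
1827: Jan 1 Monday, common
1828: Jan 1 Tuesday, leap
1828 matches on both conditions.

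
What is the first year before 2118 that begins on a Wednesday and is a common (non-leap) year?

2110

Jan 1 advances by 2 weekdays after a leap year and by 1 after a common year.
2118: Jan 1 is Saturday.
2117: Friday
2116: Wednesday (leap)
2115: Tuesday
2114: Monday
2113: Sunday
2112: Friday (leap)
2111: Thursday
2110: Wednesday
2110 begins on a Wednesday and is a common year.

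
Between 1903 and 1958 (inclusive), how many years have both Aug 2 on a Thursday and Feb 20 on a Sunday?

0

Check each year's weekday for Aug 2 and Feb 20:
  1903: Sun/Fri  1904: Tue/Sat  1905: Wed/Mon  1906: Thu/Tue  1907: Fri/Wed  1908: Sun/Thu  1909: Mon/Sat  1910: Tue/Sun  1911: Wed/Mon  1912: Fri/Tue  1913: Sat/Thu  1914: Sun/Fri  1915: Mon/Sat  1916: Wed/Sun  …(28 more)…  1945: Thu/Tue  1946: Fri/Wed  1947: Sat/Thu  1948: Mon/Fri  1949: Tue/Sun  1950: Wed/Mon  1951: Thu/Tue  1952: Sat/Wed  1953: Sun/Fri  1954: Mon/Sat  1955: Tue/Sun  1956: Thu/Mon  1957: Fri/Wed  1958: Sat/Thu
Both conditions hold in: no year — 0.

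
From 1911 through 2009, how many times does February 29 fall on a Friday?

4

Leap years in 1911–2009: 25 of them.
Feb 29 weekday advances by 5 (mod 7) from one leap year to the next four years later (or differs when a century non-leap intervenes).
Leap-day weekdays: 1912:Thu 1916:Tue 1920:Sun 1924:Fri✓ 1928:Wed 1932:Mon 1936:Sat 1940:Thu 1944:Tue 1948:Sun 1952:Fri✓ 1956:Wed 1960:Mon 1964:Sat 1968:Thu 1972:Tue 1976:Sun 1980:Fri✓ 1984:Wed 1988:Mon 1992:Sat 1996:Thu 2000:Tue 2004:Sun 2008:Fri✓
Friday: 1924, 1952, 1980, 2008 → 4.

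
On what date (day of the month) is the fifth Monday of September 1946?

September 1, 1946 is a Sunday, so the first Monday is the 2nd.
The fifth Monday is 2 + 28 = 30.

30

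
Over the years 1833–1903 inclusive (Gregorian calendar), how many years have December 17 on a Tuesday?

11

Track December 17's weekday year by year (advancing +1, or +2 across a Feb 29):
  1833: Tue ✓  1834: Wed (+1)  1835: Thu (+1)  1836: Sat (+2)  1837: Sun (+1)
  1838: Mon (+1)  1839: Tue (+1) ✓  1840: Thu (+2)  1841: Fri (+1)  1842: Sat (+1)
  1843: Sun (+1)  1844: Tue (+2) ✓  1845: Wed (+1)  1846: Thu (+1)  … (43 more years) …
  1890: Wed (+1)  1891: Thu (+1)  1892: Sat (+2)  1893: Sun (+1)  1894: Mon (+1)
  1895: Tue (+1) ✓  1896: Thu (+2)  1897: Fri (+1)  1898: Sat (+1)  1899: Sun (+1)
  1900: Mon (+1)  1901: Tue (+1) ✓  1902: Wed (+1)  1903: Thu (+1)
Tuesday years: 1833, 1839, 1844, 1850, 1861, 1867, 1872, 1878, 1889, 1895, 1901 — 11 in total.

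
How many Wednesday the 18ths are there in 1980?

Check the 18th of each month of 1980: Jan 18: Fri, Feb 18: Mon, Mar 18: Tue, Apr 18: Fri, May 18: Sun, Jun 18: Wed, Jul 18: Fri, Aug 18: Mon, Sep 18: Thu, Oct 18: Sat, Nov 18: Tue, Dec 18: Thu.
Wednesday occurs in June — 1 month.

1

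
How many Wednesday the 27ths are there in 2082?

1

Check the 27th of each month of 2082: Jan 27: Tue, Feb 27: Fri, Mar 27: Fri, Apr 27: Mon, May 27: Wed, Jun 27: Sat, Jul 27: Mon, Aug 27: Thu, Sep 27: Sun, Oct 27: Tue, Nov 27: Fri, Dec 27: Sun.
Wednesday occurs in May — 1 month.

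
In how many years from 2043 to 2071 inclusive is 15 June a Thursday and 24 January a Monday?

1

Check each year's weekday for 15 June and 24 January:
  2043: Mon/Sat  2044: Wed/Sun  2045: Thu/Tue  2046: Fri/Wed  2047: Sat/Thu  2048: Mon/Fri  2049: Tue/Sun  2050: Wed/Mon  2051: Thu/Tue  2052: Sat/Wed  2053: Sun/Fri  2054: Mon/Sat  2055: Tue/Sun  2056: Thu/Mon ✓  2057: Fri/Wed  2058: Sat/Thu  2059: Sun/Fri  2060: Tue/Sat  2061: Wed/Mon  2062: Thu/Tue  2063: Fri/Wed  2064: Sun/Thu  2065: Mon/Sat  2066: Tue/Sun  2067: Wed/Mon  2068: Fri/Tue  2069: Sat/Thu  2070: Sun/Fri  2071: Mon/Sat
Both conditions hold in: 2056 — 1.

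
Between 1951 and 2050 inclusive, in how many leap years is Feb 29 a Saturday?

Leap years in 1951–2050: 25 of them.
Feb 29 weekday advances by 5 (mod 7) from one leap year to the next four years later (or differs when a century non-leap intervenes).
Leap-day weekdays: 1952:Fri 1956:Wed 1960:Mon 1964:Sat✓ 1968:Thu 1972:Tue 1976:Sun 1980:Fri 1984:Wed 1988:Mon 1992:Sat✓ 1996:Thu 2000:Tue 2004:Sun 2008:Fri 2012:Wed 2016:Mon 2020:Sat✓ 2024:Thu 2028:Tue 2032:Sun 2036:Fri 2040:Wed 2044:Mon 2048:Sat✓
Saturday: 1964, 1992, 2020, 2048 → 4.

4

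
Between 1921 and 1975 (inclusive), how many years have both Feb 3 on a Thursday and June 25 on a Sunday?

2

Check each year's weekday for Feb 3 and June 25:
  1921: Thu/Sat  1922: Fri/Sun  1923: Sat/Mon  1924: Sun/Wed  1925: Tue/Thu  1926: Wed/Fri  1927: Thu/Sat  1928: Fri/Mon  1929: Sun/Tue  1930: Mon/Wed  1931: Tue/Thu  1932: Wed/Sat  1933: Fri/Sun  1934: Sat/Mon  …(27 more)…  1962: Sat/Mon  1963: Sun/Tue  1964: Mon/Thu  1965: Wed/Fri  1966: Thu/Sat  1967: Fri/Sun  1968: Sat/Tue  1969: Mon/Wed  1970: Tue/Thu  1971: Wed/Fri  1972: Thu/Sun ✓  1973: Sat/Mon  1974: Sun/Tue  1975: Mon/Wed
Both conditions hold in: 1944, 1972 — 2.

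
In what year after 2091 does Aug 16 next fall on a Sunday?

2093

From one year to the next, a fixed date's weekday advances by 1, or by 2 when a Feb 29 lies between the two dates.
2091: August 16 is Thursday.
2092: Saturday (+2)
2093: Sunday (+1)
Aug 16 falls on a Sunday in 2093.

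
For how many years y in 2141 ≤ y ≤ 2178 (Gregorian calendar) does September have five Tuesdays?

11

September has 30 days; it has five Tuesdays when Tuesday falls among the first (month-length − 28) days — i.e. when September 1 is one of Tuesday/Monday.
September 1 by year: 2141:Fri 2142:Sat 2143:Sun 2144:Tue✓ 2145:Wed 2146:Thu 2147:Fri 2148:Sun 2149:Mon✓ 2150:Tue✓ 2151:Wed 2152:Fri 2153:Sat 2154:Sun 2155:Mon✓ …(8 more)… 2164:Sat 2165:Sun 2166:Mon✓ 2167:Tue✓ 2168:Thu 2169:Fri 2170:Sat 2171:Sun 2172:Tue✓ 2173:Wed 2174:Thu 2175:Fri 2176:Sun 2177:Mon✓ 2178:Tue✓
Years with five Tuesdays: 2144, 2149, 2150, 2155, 2160, 2161, 2166, 2167, 2172, 2177, 2178 → 11.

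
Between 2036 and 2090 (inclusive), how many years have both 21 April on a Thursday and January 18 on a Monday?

2

Check each year's weekday for 21 April and January 18:
  2036: Mon/Fri  2037: Tue/Sun  2038: Wed/Mon  2039: Thu/Tue  2040: Sat/Wed  2041: Sun/Fri  2042: Mon/Sat  2043: Tue/Sun  2044: Thu/Mon ✓  2045: Fri/Wed  2046: Sat/Thu  2047: Sun/Fri  2048: Tue/Sat  2049: Wed/Mon  …(27 more)…  2077: Wed/Mon  2078: Thu/Tue  2079: Fri/Wed  2080: Sun/Thu  2081: Mon/Sat  2082: Tue/Sun  2083: Wed/Mon  2084: Fri/Tue  2085: Sat/Thu  2086: Sun/Fri  2087: Mon/Sat  2088: Wed/Sun  2089: Thu/Tue  2090: Fri/Wed
Both conditions hold in: 2044, 2072 — 2.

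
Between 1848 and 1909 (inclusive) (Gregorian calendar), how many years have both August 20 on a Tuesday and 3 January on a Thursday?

Check each year's weekday for August 20 and 3 January:
  1848: Sun/Mon  1849: Mon/Wed  1850: Tue/Thu ✓  1851: Wed/Fri  1852: Fri/Sat  1853: Sat/Mon  1854: Sun/Tue  1855: Mon/Wed  1856: Wed/Thu  1857: Thu/Sat  1858: Fri/Sun  1859: Sat/Mon  1860: Mon/Tue  1861: Tue/Thu ✓  …(34 more)…  1896: Thu/Fri  1897: Fri/Sun  1898: Sat/Mon  1899: Sun/Tue  1900: Mon/Wed  1901: Tue/Thu ✓  1902: Wed/Fri  1903: Thu/Sat  1904: Sat/Sun  1905: Sun/Tue  1906: Mon/Wed  1907: Tue/Thu ✓  1908: Thu/Fri  1909: Fri/Sun
Both conditions hold in: 1850, 1861, 1867, 1878, 1889, 1895, 1901, 1907 — 8.

8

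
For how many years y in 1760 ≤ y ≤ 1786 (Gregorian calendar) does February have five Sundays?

1

February has 28 days (29 in leap years); it has five Sundays when Sunday falls among the first (month-length − 28) days — i.e. when February 1 is Sunday in a leap year (never in a common year).
February 1 by year: 1760:Fri 1761:Sun 1762:Mon 1763:Tue 1764:Wed 1765:Fri 1766:Sat 1767:Sun 1768:Mon 1769:Wed 1770:Thu 1771:Fri 1772:Sat 1773:Mon 1774:Tue 1775:Wed 1776:Thu 1777:Sat 1778:Sun 1779:Mon 1780:Tue 1781:Thu 1782:Fri 1783:Sat 1784:Sun✓ 1785:Tue 1786:Wed
Years with five Sundays: 1784 → 1.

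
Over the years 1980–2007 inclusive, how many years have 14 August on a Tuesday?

4

Track 14 August's weekday year by year (advancing +1, or +2 across a Feb 29):
  1980: Thu  1981: Fri (+1)  1982: Sat (+1)  1983: Sun (+1)  1984: Tue (+2) ✓
  1985: Wed (+1)  1986: Thu (+1)  1987: Fri (+1)  1988: Sun (+2)  1989: Mon (+1)
  1990: Tue (+1) ✓  1991: Wed (+1)  1992: Fri (+2)  1993: Sat (+1)  1994: Sun (+1)
  1995: Mon (+1)  1996: Wed (+2)  1997: Thu (+1)  1998: Fri (+1)  1999: Sat (+1)
  2000: Mon (+2)  2001: Tue (+1) ✓  2002: Wed (+1)  2003: Thu (+1)  2004: Sat (+2)
  2005: Sun (+1)  2006: Mon (+1)  2007: Tue (+1) ✓
Tuesday years: 1984, 1990, 2001, 2007 — 4 in total.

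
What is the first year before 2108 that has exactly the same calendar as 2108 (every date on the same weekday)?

2096

Two years share a calendar iff Jan 1 falls on the same weekday and both are leap or both are common. 2108: Jan 1 is Sunday, leap year.
2107: Jan 1 Saturday, common
2106: Jan 1 Friday, common
2105: Jan 1 Thursday, common
2104: Jan 1 Tuesday, leap
2103: Jan 1 Monday, common
2102: Jan 1 Sunday, common
2101: Jan 1 Saturday, common
2100: Jan 1 Friday, common
2099: Jan 1 Thursday, common
2098: Jan 1 Wednesday, common
2097: Jan 1 Tuesday, common
2096: Jan 1 Sunday, leap
2096 matches on both conditions.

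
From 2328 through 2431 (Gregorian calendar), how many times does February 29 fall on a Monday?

4

Leap years in 2328–2431: 26 of them.
Feb 29 weekday advances by 5 (mod 7) from one leap year to the next four years later (or differs when a century non-leap intervenes).
Leap-day weekdays: 2328:Wed 2332:Mon✓ 2336:Sat 2340:Thu 2344:Tue 2348:Sun 2352:Fri 2356:Wed 2360:Mon✓ 2364:Sat 2368:Thu 2372:Tue 2376:Sun 2380:Fri 2384:Wed 2388:Mon✓ 2392:Sat 2396:Thu 2400:Tue 2404:Sun 2408:Fri 2412:Wed 2416:Mon✓ 2420:Sat 2424:Thu 2428:Tue
Monday: 2332, 2360, 2388, 2416 → 4.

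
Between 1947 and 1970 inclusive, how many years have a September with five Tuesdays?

September has 30 days; it has five Tuesdays when Tuesday falls among the first (month-length − 28) days — i.e. when September 1 is one of Tuesday/Monday.
September 1 by year: 1947:Mon✓ 1948:Wed 1949:Thu 1950:Fri 1951:Sat 1952:Mon✓ 1953:Tue✓ 1954:Wed 1955:Thu 1956:Sat 1957:Sun 1958:Mon✓ 1959:Tue✓ 1960:Thu 1961:Fri 1962:Sat 1963:Sun 1964:Tue✓ 1965:Wed 1966:Thu 1967:Fri 1968:Sun 1969:Mon✓ 1970:Tue✓
Years with five Tuesdays: 1947, 1952, 1953, 1958, 1959, 1964, 1969, 1970 → 8.

8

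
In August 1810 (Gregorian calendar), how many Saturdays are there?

4

August 1810 has 31 days and begins on Wednesday.
The first Saturday is August 4.
Saturdays fall on 4, 11, 18, 25 — that's 4.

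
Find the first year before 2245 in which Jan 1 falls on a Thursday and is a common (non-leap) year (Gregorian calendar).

2235

Jan 1 advances by 2 weekdays after a leap year and by 1 after a common year.
2245: Jan 1 is Wednesday.
2244: Monday (leap)
2243: Sunday
2242: Saturday
2241: Friday
2240: Wednesday (leap)
2239: Tuesday
2238: Monday
2237: Sunday
2236: Friday (leap)
2235: Thursday
2235 begins on a Thursday and is a common year.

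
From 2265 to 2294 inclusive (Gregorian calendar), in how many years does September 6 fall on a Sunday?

Track September 6's weekday year by year (advancing +1, or +2 across a Feb 29):
  2265: Wed  2266: Thu (+1)  2267: Fri (+1)  2268: Sun (+2) ✓  2269: Mon (+1)
  2270: Tue (+1)  2271: Wed (+1)  2272: Fri (+2)  2273: Sat (+1)  2274: Sun (+1) ✓
  2275: Mon (+1)  2276: Wed (+2)  2277: Thu (+1)  2278: Fri (+1)  2279: Sat (+1)
  2280: Mon (+2)  2281: Tue (+1)  2282: Wed (+1)  2283: Thu (+1)  2284: Sat (+2)
  2285: Sun (+1) ✓  2286: Mon (+1)  2287: Tue (+1)  2288: Thu (+2)  2289: Fri (+1)
  2290: Sat (+1)  2291: Sun (+1) ✓  2292: Tue (+2)  2293: Wed (+1)  2294: Thu (+1)
Sunday years: 2268, 2274, 2285, 2291 — 4 in total.

4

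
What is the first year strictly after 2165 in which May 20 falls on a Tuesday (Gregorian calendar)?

From one year to the next, a fixed date's weekday advances by 1, or by 2 when a Feb 29 lies between the two dates.
2165: May 20 is Monday.
2166: Tuesday (+1)
May 20 falls on a Tuesday in 2166.

2166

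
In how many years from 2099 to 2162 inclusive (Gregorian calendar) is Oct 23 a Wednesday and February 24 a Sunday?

Check each year's weekday for Oct 23 and February 24:
  2099: Fri/Tue  2100: Sat/Wed  2101: Sun/Thu  2102: Mon/Fri  2103: Tue/Sat  2104: Thu/Sun  2105: Fri/Tue  2106: Sat/Wed  2107: Sun/Thu  2108: Tue/Fri  2109: Wed/Sun ✓  2110: Thu/Mon  2111: Fri/Tue  2112: Sun/Wed  …(36 more)…  2149: Thu/Mon  2150: Fri/Tue  2151: Sat/Wed  2152: Mon/Thu  2153: Tue/Sat  2154: Wed/Sun ✓  2155: Thu/Mon  2156: Sat/Tue  2157: Sun/Thu  2158: Mon/Fri  2159: Tue/Sat  2160: Thu/Sun  2161: Fri/Tue  2162: Sat/Wed
Both conditions hold in: 2109, 2115, 2126, 2137, 2143, 2154 — 6.

6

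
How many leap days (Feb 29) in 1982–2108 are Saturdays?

4

Leap years in 1982–2108: 31 of them.
Feb 29 weekday advances by 5 (mod 7) from one leap year to the next four years later (or differs when a century non-leap intervenes).
Leap-day weekdays: 1984:Wed 1988:Mon 1992:Sat✓ 1996:Thu 2000:Tue 2004:Sun 2008:Fri 2012:Wed 2016:Mon 2020:Sat✓ 2024:Thu 2028:Tue 2032:Sun …(5 more)… 2056:Tue 2060:Sun 2064:Fri 2068:Wed 2072:Mon 2076:Sat✓ 2080:Thu 2084:Tue 2088:Sun 2092:Fri 2096:Wed 2104:Fri 2108:Wed
Saturday: 1992, 2020, 2048, 2076 → 4.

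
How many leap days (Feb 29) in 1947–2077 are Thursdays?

4

Leap years in 1947–2077: 33 of them.
Feb 29 weekday advances by 5 (mod 7) from one leap year to the next four years later (or differs when a century non-leap intervenes).
Leap-day weekdays: 1948:Sun 1952:Fri 1956:Wed 1960:Mon 1964:Sat 1968:Thu✓ 1972:Tue 1976:Sun 1980:Fri 1984:Wed 1988:Mon 1992:Sat 1996:Thu✓ …(7 more)… 2028:Tue 2032:Sun 2036:Fri 2040:Wed 2044:Mon 2048:Sat 2052:Thu✓ 2056:Tue 2060:Sun 2064:Fri 2068:Wed 2072:Mon 2076:Sat
Thursday: 1968, 1996, 2024, 2052 → 4.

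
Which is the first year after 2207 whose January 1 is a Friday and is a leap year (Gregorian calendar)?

2208

Jan 1 advances by 2 weekdays after a leap year and by 1 after a common year.
2207: Jan 1 is Thursday.
2208: Friday (leap)
2208 begins on a Friday and is a leap year.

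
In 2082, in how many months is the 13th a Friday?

Check the 13th of each month of 2082: Jan 13: Tue, Feb 13: Fri, Mar 13: Fri, Apr 13: Mon, May 13: Wed, Jun 13: Sat, Jul 13: Mon, Aug 13: Thu, Sep 13: Sun, Oct 13: Tue, Nov 13: Fri, Dec 13: Sun.
Friday occurs in February, March, November — 3 months.

3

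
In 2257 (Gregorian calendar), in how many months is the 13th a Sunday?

2

Check the 13th of each month of 2257: Jan 13: Tue, Feb 13: Fri, Mar 13: Fri, Apr 13: Mon, May 13: Wed, Jun 13: Sat, Jul 13: Mon, Aug 13: Thu, Sep 13: Sun, Oct 13: Tue, Nov 13: Fri, Dec 13: Sun.
Sunday occurs in September, December — 2 months.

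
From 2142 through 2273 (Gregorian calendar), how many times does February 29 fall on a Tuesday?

4

Leap years in 2142–2273: 32 of them.
Feb 29 weekday advances by 5 (mod 7) from one leap year to the next four years later (or differs when a century non-leap intervenes).
Leap-day weekdays: 2144:Sat 2148:Thu 2152:Tue✓ 2156:Sun 2160:Fri 2164:Wed 2168:Mon 2172:Sat 2176:Thu 2180:Tue✓ 2184:Sun 2188:Fri 2192:Wed …(6 more)… 2224:Sun 2228:Fri 2232:Wed 2236:Mon 2240:Sat 2244:Thu 2248:Tue✓ 2252:Sun 2256:Fri 2260:Wed 2264:Mon 2268:Sat 2272:Thu
Tuesday: 2152, 2180, 2220, 2248 → 4.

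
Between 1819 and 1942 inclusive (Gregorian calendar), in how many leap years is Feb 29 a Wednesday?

Leap years in 1819–1942: 30 of them.
Feb 29 weekday advances by 5 (mod 7) from one leap year to the next four years later (or differs when a century non-leap intervenes).
Leap-day weekdays: 1820:Tue 1824:Sun 1828:Fri 1832:Wed✓ 1836:Mon 1840:Sat 1844:Thu 1848:Tue 1852:Sun 1856:Fri 1860:Wed✓ 1864:Mon 1868:Sat …(4 more)… 1888:Wed✓ 1892:Mon 1896:Sat 1904:Mon 1908:Sat 1912:Thu 1916:Tue 1920:Sun 1924:Fri 1928:Wed✓ 1932:Mon 1936:Sat 1940:Thu
Wednesday: 1832, 1860, 1888, 1928 → 4.

4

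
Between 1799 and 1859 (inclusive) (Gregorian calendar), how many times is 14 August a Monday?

Track 14 August's weekday year by year (advancing +1, or +2 across a Feb 29):
  1799: Wed  1800: Thu (+1)  1801: Fri (+1)  1802: Sat (+1)  1803: Sun (+1)
  1804: Tue (+2)  1805: Wed (+1)  1806: Thu (+1)  1807: Fri (+1)  1808: Sun (+2)
  1809: Mon (+1) ✓  1810: Tue (+1)  1811: Wed (+1)  1812: Fri (+2)  … (33 more years) …
  1846: Fri (+1)  1847: Sat (+1)  1848: Mon (+2) ✓  1849: Tue (+1)  1850: Wed (+1)
  1851: Thu (+1)  1852: Sat (+2)  1853: Sun (+1)  1854: Mon (+1) ✓  1855: Tue (+1)
  1856: Thu (+2)  1857: Fri (+1)  1858: Sat (+1)  1859: Sun (+1)
Monday years: 1809, 1815, 1820, 1826, 1837, 1843, 1848, 1854 — 8 in total.

8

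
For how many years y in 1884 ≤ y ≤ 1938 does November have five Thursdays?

November has 30 days; it has five Thursdays when Thursday falls among the first (month-length − 28) days — i.e. when November 1 is one of Thursday/Wednesday.
November 1 by year: 1884:Sat 1885:Sun 1886:Mon 1887:Tue 1888:Thu✓ 1889:Fri 1890:Sat 1891:Sun 1892:Tue 1893:Wed✓ 1894:Thu✓ 1895:Fri 1896:Sun 1897:Mon 1898:Tue …(25 more)… 1924:Sat 1925:Sun 1926:Mon 1927:Tue 1928:Thu✓ 1929:Fri 1930:Sat 1931:Sun 1932:Tue 1933:Wed✓ 1934:Thu✓ 1935:Fri 1936:Sun 1937:Mon 1938:Tue
Years with five Thursdays: 1888, 1893, 1894, 1899, 1900, 1905, 1906, 1911, 1916, 1917, 1922, 1923, 1928, 1933, 1934 → 15.

15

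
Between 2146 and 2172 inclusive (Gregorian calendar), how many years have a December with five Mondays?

December has 31 days; it has five Mondays when Monday falls among the first (month-length − 28) days — i.e. when December 1 is one of Monday/Sunday/Saturday.
December 1 by year: 2146:Thu 2147:Fri 2148:Sun✓ 2149:Mon✓ 2150:Tue 2151:Wed 2152:Fri 2153:Sat✓ 2154:Sun✓ 2155:Mon✓ 2156:Wed 2157:Thu 2158:Fri 2159:Sat✓ 2160:Mon✓ 2161:Tue 2162:Wed 2163:Thu 2164:Sat✓ 2165:Sun✓ 2166:Mon✓ 2167:Tue 2168:Thu 2169:Fri 2170:Sat✓ 2171:Sun✓ 2172:Tue
Years with five Mondays: 2148, 2149, 2153, 2154, 2155, 2159, 2160, 2164, 2165, 2166, 2170, 2171 → 12.

12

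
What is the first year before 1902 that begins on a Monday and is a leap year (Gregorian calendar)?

Jan 1 advances by 2 weekdays after a leap year and by 1 after a common year.
1902: Jan 1 is Wednesday.
1901: Tuesday
1900: Monday
1899: Sunday
1898: Saturday
1897: Friday
1896: Wednesday (leap)
1895: Tuesday
1894: Monday
1893: Sunday
1892: Friday (leap)
1891: Thursday
1890: Wednesday
1889: Tuesday
1888: Sunday (leap)
1887: Saturday
1886: Friday
1885: Thursday
1884: Tuesday (leap)
1883: Monday
1882: Sunday
1881: Saturday
1880: Thursday (leap)
1879: Wednesday
1878: Tuesday
1877: Monday
1876: Saturday (leap)
1875: Friday
1874: Thursday
1873: Wednesday
1872: Monday (leap)
1872 begins on a Monday and is a leap year.

1872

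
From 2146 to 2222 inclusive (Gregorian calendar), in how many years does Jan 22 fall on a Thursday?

Track Jan 22's weekday year by year (advancing +1, or +2 across a Feb 29):
  2146: Sat  2147: Sun (+1)  2148: Mon (+1)  2149: Wed (+2)  2150: Thu (+1) ✓
  2151: Fri (+1)  2152: Sat (+1)  2153: Mon (+2)  2154: Tue (+1)  2155: Wed (+1)
  2156: Thu (+1) ✓  2157: Sat (+2)  2158: Sun (+1)  2159: Mon (+1)  … (49 more years) …
  2209: Sun (+2)  2210: Mon (+1)  2211: Tue (+1)  2212: Wed (+1)  2213: Fri (+2)
  2214: Sat (+1)  2215: Sun (+1)  2216: Mon (+1)  2217: Wed (+2)  2218: Thu (+1) ✓
  2219: Fri (+1)  2220: Sat (+1)  2221: Mon (+2)  2222: Tue (+1)
Thursday years: 2150, 2156, 2161, 2167, 2178, 2184, 2189, 2195, 2201, 2207, 2218 — 11 in total.

11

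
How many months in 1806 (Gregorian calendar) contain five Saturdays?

4

A month of length L has five Saturdays iff its first Saturday is on day ≤ L−28 (so day 1–3 in a 31-day month, 1–2 in a 30-day month, day 1 in a leap February).
Checking each month of 1806: Jan starts Wed (31d); Feb starts Sat (28d); Mar starts Sat (31d) ✓; Apr starts Tue (30d); May starts Thu (31d) ✓; Jun starts Sun (30d); Jul starts Tue (31d); Aug starts Fri (31d) ✓; Sep starts Mon (30d); Oct starts Wed (31d); Nov starts Sat (30d) ✓; Dec starts Mon (31d).
Five-Saturday months: March, May, August, November → 4.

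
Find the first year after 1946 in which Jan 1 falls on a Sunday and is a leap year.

1956

Jan 1 advances by 2 weekdays after a leap year and by 1 after a common year.
1946: Jan 1 is Tuesday.
1947: Wednesday
1948: Thursday (leap)
1949: Saturday
1950: Sunday
1951: Monday
1952: Tuesday (leap)
1953: Thursday
1954: Friday
1955: Saturday
1956: Sunday (leap)
1956 begins on a Sunday and is a leap year.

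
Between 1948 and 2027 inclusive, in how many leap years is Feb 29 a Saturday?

Leap years in 1948–2027: 20 of them.
Feb 29 weekday advances by 5 (mod 7) from one leap year to the next four years later (or differs when a century non-leap intervenes).
Leap-day weekdays: 1948:Sun 1952:Fri 1956:Wed 1960:Mon 1964:Sat✓ 1968:Thu 1972:Tue 1976:Sun 1980:Fri 1984:Wed 1988:Mon 1992:Sat✓ 1996:Thu 2000:Tue 2004:Sun 2008:Fri 2012:Wed 2016:Mon 2020:Sat✓ 2024:Thu
Saturday: 1964, 1992, 2020 → 3.

3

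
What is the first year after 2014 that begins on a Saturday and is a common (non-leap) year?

Jan 1 advances by 2 weekdays after a leap year and by 1 after a common year.
2014: Jan 1 is Wednesday.
2015: Thursday
2016: Friday (leap)
2017: Sunday
2018: Monday
2019: Tuesday
2020: Wednesday (leap)
2021: Friday
2022: Saturday
2022 begins on a Saturday and is a common year.

2022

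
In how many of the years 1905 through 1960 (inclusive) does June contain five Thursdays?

16

June has 30 days; it has five Thursdays when Thursday falls among the first (month-length − 28) days — i.e. when June 1 is one of Thursday/Wednesday.
June 1 by year: 1905:Thu✓ 1906:Fri 1907:Sat 1908:Mon 1909:Tue 1910:Wed✓ 1911:Thu✓ 1912:Sat 1913:Sun 1914:Mon 1915:Tue 1916:Thu✓ 1917:Fri 1918:Sat 1919:Sun …(26 more)… 1946:Sat 1947:Sun 1948:Tue 1949:Wed✓ 1950:Thu✓ 1951:Fri 1952:Sun 1953:Mon 1954:Tue 1955:Wed✓ 1956:Fri 1957:Sat 1958:Sun 1959:Mon 1960:Wed✓
Years with five Thursdays: 1905, 1910, 1911, 1916, 1921, 1922, 1927, 1932, 1933, 1938, 1939, 1944, 1949, 1950, 1955, 1960 → 16.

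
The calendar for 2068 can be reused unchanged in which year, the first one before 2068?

Two years share a calendar iff Jan 1 falls on the same weekday and both are leap or both are common. 2068: Jan 1 is Sunday, leap year.
2067: Jan 1 Saturday, common
2066: Jan 1 Friday, common
2065: Jan 1 Thursday, common
2064: Jan 1 Tuesday, leap
2063: Jan 1 Monday, common
2062: Jan 1 Sunday, common
2061: Jan 1 Saturday, common
2060: Jan 1 Thursday, leap
2059: Jan 1 Wednesday, common
2058: Jan 1 Tuesday, common
2057: Jan 1 Monday, common
2056: Jan 1 Saturday, leap
2055: Jan 1 Friday, common
2054: Jan 1 Thursday, common
2053: Jan 1 Wednesday, common
2052: Jan 1 Monday, leap
2051: Jan 1 Sunday, common
2050: Jan 1 Saturday, common
2049: Jan 1 Friday, common
2048: Jan 1 Wednesday, leap
2047: Jan 1 Tuesday, common
2046: Jan 1 Monday, common
2045: Jan 1 Sunday, common
2044: Jan 1 Friday, leap
2043: Jan 1 Thursday, common
2042: Jan 1 Wednesday, common
2041: Jan 1 Tuesday, common
2040: Jan 1 Sunday, leap
2040 matches on both conditions.

2040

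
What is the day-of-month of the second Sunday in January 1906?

January 1, 1906 is a Monday, so the first Sunday is the 7th.
The second Sunday is 7 + 7 = 14.

14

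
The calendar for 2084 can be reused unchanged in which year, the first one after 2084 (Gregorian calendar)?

2124

Two years share a calendar iff Jan 1 falls on the same weekday and both are leap or both are common. 2084: Jan 1 is Saturday, leap year.
2085: Jan 1 Monday, common
2086: Jan 1 Tuesday, common
2087: Jan 1 Wednesday, common
2088: Jan 1 Thursday, leap
2089: Jan 1 Saturday, common
2090: Jan 1 Sunday, common
2091: Jan 1 Monday, common
2092: Jan 1 Tuesday, leap
2093: Jan 1 Thursday, common
2094: Jan 1 Friday, common
2095: Jan 1 Saturday, common
2096: Jan 1 Sunday, leap
2097: Jan 1 Tuesday, common
2098: Jan 1 Wednesday, common
2099: Jan 1 Thursday, common
2100: Jan 1 Friday, common
2101: Jan 1 Saturday, common
2102: Jan 1 Sunday, common
2103: Jan 1 Monday, common
2104: Jan 1 Tuesday, leap
2105: Jan 1 Thursday, common
2106: Jan 1 Friday, common
2107: Jan 1 Saturday, common
2108: Jan 1 Sunday, leap
2109: Jan 1 Tuesday, common
2110: Jan 1 Wednesday, common
2111: Jan 1 Thursday, common
2112: Jan 1 Friday, leap
2113: Jan 1 Sunday, common
2114: Jan 1 Monday, common
2115: Jan 1 Tuesday, common
2116: Jan 1 Wednesday, leap
2117: Jan 1 Friday, common
2118: Jan 1 Saturday, common
2119: Jan 1 Sunday, common
2120: Jan 1 Monday, leap
2121: Jan 1 Wednesday, common
2122: Jan 1 Thursday, common
2123: Jan 1 Friday, common
2124: Jan 1 Saturday, leap
2124 matches on both conditions.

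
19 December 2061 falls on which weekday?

January 1, 2061 is a Saturday.
December 19 is day 353 of the year, i.e. 352 days after Jan 1.
352 mod 7 = 2, so advance 2 weekdays from Saturday: Monday.

Monday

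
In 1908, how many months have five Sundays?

A month of length L has five Sundays iff its first Sunday is on day ≤ L−28 (so day 1–3 in a 31-day month, 1–2 in a 30-day month, day 1 in a leap February).
Checking each month of 1908: Jan starts Wed (31d); Feb starts Sat (29d); Mar starts Sun (31d) ✓; Apr starts Wed (30d); May starts Fri (31d) ✓; Jun starts Mon (30d); Jul starts Wed (31d); Aug starts Sat (31d) ✓; Sep starts Tue (30d); Oct starts Thu (31d); Nov starts Sun (30d) ✓; Dec starts Tue (31d).
Five-Sunday months: March, May, August, November → 4.

4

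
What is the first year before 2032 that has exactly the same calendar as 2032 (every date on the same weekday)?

Two years share a calendar iff Jan 1 falls on the same weekday and both are leap or both are common. 2032: Jan 1 is Thursday, leap year.
2031: Jan 1 Wednesday, common
2030: Jan 1 Tuesday, common
2029: Jan 1 Monday, common
2028: Jan 1 Saturday, leap
2027: Jan 1 Friday, common
2026: Jan 1 Thursday, common
2025: Jan 1 Wednesday, common
2024: Jan 1 Monday, leap
2023: Jan 1 Sunday, common
2022: Jan 1 Saturday, common
2021: Jan 1 Friday, common
2020: Jan 1 Wednesday, leap
2019: Jan 1 Tuesday, common
2018: Jan 1 Monday, common
2017: Jan 1 Sunday, common
2016: Jan 1 Friday, leap
2015: Jan 1 Thursday, common
2014: Jan 1 Wednesday, common
2013: Jan 1 Tuesday, common
2012: Jan 1 Sunday, leap
2011: Jan 1 Saturday, common
2010: Jan 1 Friday, common
2009: Jan 1 Thursday, common
2008: Jan 1 Tuesday, leap
2007: Jan 1 Monday, common
2006: Jan 1 Sunday, common
2005: Jan 1 Saturday, common
2004: Jan 1 Thursday, leap
2004 matches on both conditions.

2004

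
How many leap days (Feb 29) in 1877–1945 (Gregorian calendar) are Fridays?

Leap years in 1877–1945: 16 of them.
Feb 29 weekday advances by 5 (mod 7) from one leap year to the next four years later (or differs when a century non-leap intervenes).
Leap-day weekdays: 1880:Sun 1884:Fri✓ 1888:Wed 1892:Mon 1896:Sat 1904:Mon 1908:Sat 1912:Thu 1916:Tue 1920:Sun 1924:Fri✓ 1928:Wed 1932:Mon 1936:Sat 1940:Thu 1944:Tue
Friday: 1884, 1924 → 2.

2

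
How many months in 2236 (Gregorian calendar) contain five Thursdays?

A month of length L has five Thursdays iff its first Thursday is on day ≤ L−28 (so day 1–3 in a 31-day month, 1–2 in a 30-day month, day 1 in a leap February).
Checking each month of 2236: Jan starts Fri (31d); Feb starts Mon (29d); Mar starts Tue (31d) ✓; Apr starts Fri (30d); May starts Sun (31d); Jun starts Wed (30d) ✓; Jul starts Fri (31d); Aug starts Mon (31d); Sep starts Thu (30d) ✓; Oct starts Sat (31d); Nov starts Tue (30d); Dec starts Thu (31d) ✓.
Five-Thursday months: March, June, September, December → 4.

4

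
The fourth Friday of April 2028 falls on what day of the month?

April 1, 2028 is a Saturday, so the first Friday is the 7th.
The fourth Friday is 7 + 21 = 28.

28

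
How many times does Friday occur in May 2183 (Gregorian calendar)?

5

May 2183 has 31 days and begins on Thursday.
The first Friday is May 2.
Fridays fall on 2, 9, 16, 23, 30 — that's 5.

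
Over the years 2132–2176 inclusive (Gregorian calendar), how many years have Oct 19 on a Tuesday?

6

Track Oct 19's weekday year by year (advancing +1, or +2 across a Feb 29):
  2132: Sun  2133: Mon (+1)  2134: Tue (+1) ✓  2135: Wed (+1)  2136: Fri (+2)
  2137: Sat (+1)  2138: Sun (+1)  2139: Mon (+1)  2140: Wed (+2)  2141: Thu (+1)
  2142: Fri (+1)  2143: Sat (+1)  2144: Mon (+2)  2145: Tue (+1) ✓  … (17 more years) …
  2163: Wed (+1)  2164: Fri (+2)  2165: Sat (+1)  2166: Sun (+1)  2167: Mon (+1)
  2168: Wed (+2)  2169: Thu (+1)  2170: Fri (+1)  2171: Sat (+1)  2172: Mon (+2)
  2173: Tue (+1) ✓  2174: Wed (+1)  2175: Thu (+1)  2176: Sat (+2)
Tuesday years: 2134, 2145, 2151, 2156, 2162, 2173 — 6 in total.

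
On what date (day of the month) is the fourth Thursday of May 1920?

27

May 1, 1920 is a Saturday, so the first Thursday is the 6th.
The fourth Thursday is 6 + 21 = 27.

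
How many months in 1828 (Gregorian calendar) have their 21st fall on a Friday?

2

Check the 21st of each month of 1828: Jan 21: Mon, Feb 21: Thu, Mar 21: Fri, Apr 21: Mon, May 21: Wed, Jun 21: Sat, Jul 21: Mon, Aug 21: Thu, Sep 21: Sun, Oct 21: Tue, Nov 21: Fri, Dec 21: Sun.
Friday occurs in March, November — 2 months.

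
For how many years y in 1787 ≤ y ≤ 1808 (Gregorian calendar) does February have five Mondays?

2

February has 28 days (29 in leap years); it has five Mondays when Monday falls among the first (month-length − 28) days — i.e. when February 1 is Monday in a leap year (never in a common year).
February 1 by year: 1787:Thu 1788:Fri 1789:Sun 1790:Mon 1791:Tue 1792:Wed 1793:Fri 1794:Sat 1795:Sun 1796:Mon✓ 1797:Wed 1798:Thu 1799:Fri 1800:Sat 1801:Sun 1802:Mon 1803:Tue 1804:Wed 1805:Fri 1806:Sat 1807:Sun 1808:Mon✓
Years with five Mondays: 1796, 1808 → 2.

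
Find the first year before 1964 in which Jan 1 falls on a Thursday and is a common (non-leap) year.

1959

Jan 1 advances by 2 weekdays after a leap year and by 1 after a common year.
1964: Jan 1 is Wednesday (leap).
1963: Tuesday
1962: Monday
1961: Sunday
1960: Friday (leap)
1959: Thursday
1959 begins on a Thursday and is a common year.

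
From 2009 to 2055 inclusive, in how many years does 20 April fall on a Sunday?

Track 20 April's weekday year by year (advancing +1, or +2 across a Feb 29):
  2009: Mon  2010: Tue (+1)  2011: Wed (+1)  2012: Fri (+2)  2013: Sat (+1)
  2014: Sun (+1) ✓  2015: Mon (+1)  2016: Wed (+2)  2017: Thu (+1)  2018: Fri (+1)
  2019: Sat (+1)  2020: Mon (+2)  2021: Tue (+1)  2022: Wed (+1)  … (19 more years) …
  2042: Sun (+1) ✓  2043: Mon (+1)  2044: Wed (+2)  2045: Thu (+1)  2046: Fri (+1)
  2047: Sat (+1)  2048: Mon (+2)  2049: Tue (+1)  2050: Wed (+1)  2051: Thu (+1)
  2052: Sat (+2)  2053: Sun (+1) ✓  2054: Mon (+1)  2055: Tue (+1)
Sunday years: 2014, 2025, 2031, 2036, 2042, 2053 — 6 in total.

6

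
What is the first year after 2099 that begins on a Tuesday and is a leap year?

2104

Jan 1 advances by 2 weekdays after a leap year and by 1 after a common year.
2099: Jan 1 is Thursday.
2100: Friday
2101: Saturday
2102: Sunday
2103: Monday
2104: Tuesday (leap)
2104 begins on a Tuesday and is a leap year.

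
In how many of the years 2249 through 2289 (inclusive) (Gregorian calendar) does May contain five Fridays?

May has 31 days; it has five Fridays when Friday falls among the first (month-length − 28) days — i.e. when May 1 is one of Friday/Thursday/Wednesday.
May 1 by year: 2249:Tue 2250:Wed✓ 2251:Thu✓ 2252:Sat 2253:Sun 2254:Mon 2255:Tue 2256:Thu✓ 2257:Fri✓ 2258:Sat 2259:Sun 2260:Tue 2261:Wed✓ 2262:Thu✓ 2263:Fri✓ …(11 more)… 2275:Sat 2276:Mon 2277:Tue 2278:Wed✓ 2279:Thu✓ 2280:Sat 2281:Sun 2282:Mon 2283:Tue 2284:Thu✓ 2285:Fri✓ 2286:Sat 2287:Sun 2288:Tue 2289:Wed✓
Years with five Fridays: 2250, 2251, 2256, 2257, 2261, 2262, 2263, 2267, 2268, 2272, 2273, 2274, 2278, 2279, 2284, 2285, 2289 → 17.

17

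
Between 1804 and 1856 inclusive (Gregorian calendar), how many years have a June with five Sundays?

June has 30 days; it has five Sundays when Sunday falls among the first (month-length − 28) days — i.e. when June 1 is one of Sunday/Saturday.
June 1 by year: 1804:Fri 1805:Sat✓ 1806:Sun✓ 1807:Mon 1808:Wed 1809:Thu 1810:Fri 1811:Sat✓ 1812:Mon 1813:Tue 1814:Wed 1815:Thu 1816:Sat✓ 1817:Sun✓ 1818:Mon …(23 more)… 1842:Wed 1843:Thu 1844:Sat✓ 1845:Sun✓ 1846:Mon 1847:Tue 1848:Thu 1849:Fri 1850:Sat✓ 1851:Sun✓ 1852:Tue 1853:Wed 1854:Thu 1855:Fri 1856:Sun✓
Years with five Sundays: 1805, 1806, 1811, 1816, 1817, 1822, 1823, 1828, 1833, 1834, 1839, 1844, 1845, 1850, 1851, 1856 → 16.

16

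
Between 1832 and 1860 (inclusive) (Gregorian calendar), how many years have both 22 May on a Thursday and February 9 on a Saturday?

Check each year's weekday for 22 May and February 9:
  1832: Tue/Thu  1833: Wed/Sat  1834: Thu/Sun  1835: Fri/Mon  1836: Sun/Tue  1837: Mon/Thu  1838: Tue/Fri  1839: Wed/Sat  1840: Fri/Sun  1841: Sat/Tue  1842: Sun/Wed  1843: Mon/Thu  1844: Wed/Fri  1845: Thu/Sun  1846: Fri/Mon  1847: Sat/Tue  1848: Mon/Wed  1849: Tue/Fri  1850: Wed/Sat  1851: Thu/Sun  1852: Sat/Mon  1853: Sun/Wed  1854: Mon/Thu  1855: Tue/Fri  1856: Thu/Sat ✓  1857: Fri/Mon  1858: Sat/Tue  1859: Sun/Wed  1860: Tue/Thu
Both conditions hold in: 1856 — 1.

1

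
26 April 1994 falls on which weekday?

Tuesday

January 1, 1994 is a Saturday.
April 26 is day 116 of the year, i.e. 115 days after Jan 1.
115 mod 7 = 3, so advance 3 weekdays from Saturday: Tuesday.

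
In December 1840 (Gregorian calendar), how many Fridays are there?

December 1840 has 31 days and begins on Tuesday.
The first Friday is December 4.
Fridays fall on 4, 11, 18, 25 — that's 4.

4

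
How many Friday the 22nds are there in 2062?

2

Check the 22nd of each month of 2062: Jan 22: Sun, Feb 22: Wed, Mar 22: Wed, Apr 22: Sat, May 22: Mon, Jun 22: Thu, Jul 22: Sat, Aug 22: Tue, Sep 22: Fri, Oct 22: Sun, Nov 22: Wed, Dec 22: Fri.
Friday occurs in September, December — 2 months.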